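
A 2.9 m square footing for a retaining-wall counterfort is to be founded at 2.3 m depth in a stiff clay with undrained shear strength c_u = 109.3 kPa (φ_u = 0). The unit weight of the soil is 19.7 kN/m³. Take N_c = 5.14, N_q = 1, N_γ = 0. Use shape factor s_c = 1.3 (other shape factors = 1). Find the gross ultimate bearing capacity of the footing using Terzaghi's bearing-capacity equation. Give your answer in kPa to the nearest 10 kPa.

q_ult ≈ 780 kPa

q = γ·D_f = 19.7 × 2.3 = 45.31 kPa.
c·N_c·s_c = 109.3 × 5.14 × 1.3 = 730.34 kPa
q·N_q = 45.31 × 1 = 45.31 kPa
q_ult = 730.34 + 45.31 = 775.65 kPa.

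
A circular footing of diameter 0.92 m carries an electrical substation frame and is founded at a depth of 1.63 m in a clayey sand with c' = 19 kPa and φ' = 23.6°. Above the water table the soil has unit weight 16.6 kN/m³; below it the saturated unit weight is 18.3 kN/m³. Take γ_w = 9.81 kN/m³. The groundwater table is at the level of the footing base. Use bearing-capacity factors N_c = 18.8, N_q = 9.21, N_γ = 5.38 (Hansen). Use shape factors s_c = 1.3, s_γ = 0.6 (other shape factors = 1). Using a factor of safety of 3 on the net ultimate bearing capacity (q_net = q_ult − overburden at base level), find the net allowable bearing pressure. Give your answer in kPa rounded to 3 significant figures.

q_all(net) ≈ 233 kPa

q = γ·D_f = 16.6 × 1.63 = 27.058 kPa.
For the ½γBN_γ term take γ' = 18.3 − 9.81 = 8.49 kN/m³ (soil below base is submerged).
c·N_c·s_c = 19 × 18.8 × 1.3 = 464.36 kPa
q·N_q = 27.058 × 9.21 = 249.2 kPa
0.5·γ·B·N_γ·s_γ = 0.5 × 8.49 × 0.92 × 5.38 × 0.6 = 12.607 kPa
q_ult = 464.36 + 249.2 + 12.607 = 726.17 kPa.
q_net = 726.17 − 27.058 = 699.11 kPa.
q_all(net) = 699.11 / 3 = 233.04 kPa.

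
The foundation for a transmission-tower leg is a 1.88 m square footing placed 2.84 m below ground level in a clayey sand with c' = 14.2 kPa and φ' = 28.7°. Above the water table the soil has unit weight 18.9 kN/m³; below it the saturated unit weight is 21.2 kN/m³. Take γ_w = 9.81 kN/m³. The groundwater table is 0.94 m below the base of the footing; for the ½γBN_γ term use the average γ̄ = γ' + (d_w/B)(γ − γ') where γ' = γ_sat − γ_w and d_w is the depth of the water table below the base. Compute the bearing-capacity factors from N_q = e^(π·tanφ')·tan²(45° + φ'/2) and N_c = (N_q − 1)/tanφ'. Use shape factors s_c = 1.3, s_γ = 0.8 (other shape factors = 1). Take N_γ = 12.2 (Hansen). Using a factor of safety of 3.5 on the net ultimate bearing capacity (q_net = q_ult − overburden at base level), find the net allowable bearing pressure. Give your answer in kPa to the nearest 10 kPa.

N_q = e^(π·tan28.7°)·tan²(59.35°) = 15.9; N_c = (N_q − 1)/tanφ' = 27.22.
Effective surcharge at the founding depth q = γ·D_f = 18.9 × 2.84 = 53.676 kPa.
With d_w = 0.94 m < B, γ̄ = 11.39 + (0.94/1.88) × (18.9 − 11.39) = 15.145 kN/m³.
q_ult = c·N_c·s_c + q·N_q + 0.5·γ·B·N_γ·s_γ
     = 14.2 × 27.221 × 1.3 + 53.676 × 15.903 + 0.5 × 15.145 × 1.88 × 12.2 × 0.8
     = 502.5 + 853.62 + 138.95 = 1495.1 kPa.
q_net = 1495.1 − 53.676 = 1441.4 kPa.
q_all(net) = 1441.4 / 3.5 = 411.83 kPa.

q_all(net) ≈ 410 kPa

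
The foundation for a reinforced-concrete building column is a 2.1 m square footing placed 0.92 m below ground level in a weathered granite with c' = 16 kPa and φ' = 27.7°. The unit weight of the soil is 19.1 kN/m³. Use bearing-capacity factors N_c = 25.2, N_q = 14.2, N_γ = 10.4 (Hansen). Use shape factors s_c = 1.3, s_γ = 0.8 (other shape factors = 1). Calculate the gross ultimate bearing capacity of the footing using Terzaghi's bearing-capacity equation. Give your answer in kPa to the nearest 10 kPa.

q_ult ≈ 940 kPa

q = γ·D_f = 19.1 × 0.92 = 17.572 kPa.
c·N_c·s_c = 16 × 25.2 × 1.3 = 524.16 kPa
q·N_q = 17.572 × 14.2 = 249.52 kPa
0.5·γ·B·N_γ·s_γ = 0.5 × 19.1 × 2.1 × 10.4 × 0.8 = 166.86 kPa
q_ult = 524.16 + 249.52 + 166.86 = 940.54 kPa.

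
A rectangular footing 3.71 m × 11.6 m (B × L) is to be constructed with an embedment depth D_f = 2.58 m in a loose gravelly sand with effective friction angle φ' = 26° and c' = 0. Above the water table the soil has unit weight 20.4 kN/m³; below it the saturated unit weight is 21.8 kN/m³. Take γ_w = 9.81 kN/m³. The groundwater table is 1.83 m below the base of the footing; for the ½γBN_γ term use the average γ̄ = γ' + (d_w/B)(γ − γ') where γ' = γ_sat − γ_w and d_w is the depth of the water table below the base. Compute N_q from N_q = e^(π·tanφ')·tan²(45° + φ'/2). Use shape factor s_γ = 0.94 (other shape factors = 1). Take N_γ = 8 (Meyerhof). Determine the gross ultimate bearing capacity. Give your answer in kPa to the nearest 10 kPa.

tan26° = 0.4877, so N_q = e^(π×0.4877)·tan²(58°) = 4.629 × 2.561 = 11.85.
Effective surcharge at the founding depth q = γ·D_f = 20.4 × 2.58 = 52.632 kPa.
With d_w = 1.83 m < B, γ̄ = 11.99 + (1.83/3.71) × (20.4 − 11.99) = 16.138 kN/m³.
q_ult = q·N_q + 0.5·γ·B·N_γ·s_γ
     = 52.632 × 11.854 + 0.5 × 16.138 × 3.71 × 8 × 0.94
     = 623.91 + 225.12 = 849.03 kPa.

q_ult ≈ 850 kPa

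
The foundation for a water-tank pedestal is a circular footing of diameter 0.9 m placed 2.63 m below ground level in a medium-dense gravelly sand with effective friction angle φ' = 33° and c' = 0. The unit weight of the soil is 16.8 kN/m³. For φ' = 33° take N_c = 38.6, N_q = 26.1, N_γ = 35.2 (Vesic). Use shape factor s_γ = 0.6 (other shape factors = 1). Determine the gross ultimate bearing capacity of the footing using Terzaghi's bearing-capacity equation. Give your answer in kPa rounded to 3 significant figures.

q_ult ≈ 1310 kPa

Overburden at base level: q = 16.8 × 2.63 = 44.184 kPa.
Surcharge term q·N_q = 44.184 × 26.1 = 1153.2 kPa; self-weight term 0.5·γ·B·N_γ·s_γ = 0.5 × 16.8 × 0.9 × 35.2 × 0.6 = 159.67 kPa.
q_ult = 1153.2 + 159.67 = 1312.9 kPa.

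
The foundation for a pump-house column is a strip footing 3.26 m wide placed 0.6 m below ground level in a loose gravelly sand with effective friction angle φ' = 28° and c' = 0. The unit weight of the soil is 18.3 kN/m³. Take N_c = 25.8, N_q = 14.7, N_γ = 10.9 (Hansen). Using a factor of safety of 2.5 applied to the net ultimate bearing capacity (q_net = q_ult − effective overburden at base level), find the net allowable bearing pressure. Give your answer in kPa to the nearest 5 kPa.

Overburden at base level: q = 18.3 × 0.6 = 10.98 kPa.
Surcharge term q·N_q = 10.98 × 14.7 = 161.41 kPa; self-weight term 0.5·γ·B·N_γ = 0.5 × 18.3 × 3.26 × 10.9 = 325.14 kPa.
q_ult = 161.41 + 325.14 = 486.54 kPa.
Net ultimate: q_net = 486.54 − 10.98 = 475.56 kPa.
q_all(net) = 475.56 / 2.5 = 190.22 kPa.

q_all(net) ≈ 190 kPa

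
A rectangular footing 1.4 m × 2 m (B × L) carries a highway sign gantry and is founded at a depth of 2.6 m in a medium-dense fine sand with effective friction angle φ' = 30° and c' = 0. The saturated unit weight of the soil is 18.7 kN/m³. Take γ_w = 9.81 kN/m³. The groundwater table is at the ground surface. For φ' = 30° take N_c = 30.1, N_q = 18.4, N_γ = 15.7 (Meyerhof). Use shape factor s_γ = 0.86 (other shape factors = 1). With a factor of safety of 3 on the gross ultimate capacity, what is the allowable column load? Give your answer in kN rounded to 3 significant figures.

Water table at ground surface, so effective unit weight γ' = 18.7 − 9.81 = 8.89 kN/m³ is used throughout; overburden q = 8.89 × 2.6 = 23.114 kPa; the same γ' applies in the ½γBN_γ term.
Surcharge term q·N_q = 23.114 × 18.4 = 425.3 kPa; self-weight term 0.5·γ·B·N_γ·s_γ = 0.5 × 8.89 × 1.4 × 15.7 × 0.86 = 84.023 kPa.
q_ult = 425.3 + 84.023 = 509.32 kPa.
Gross allowable pressure q_all = 509.32 / 3 = 169.77 kPa.
Footing area = 2.8 m², so allowable column load = 169.77 × 2.8 = 475.37 kN.

P_all ≈ 475 kN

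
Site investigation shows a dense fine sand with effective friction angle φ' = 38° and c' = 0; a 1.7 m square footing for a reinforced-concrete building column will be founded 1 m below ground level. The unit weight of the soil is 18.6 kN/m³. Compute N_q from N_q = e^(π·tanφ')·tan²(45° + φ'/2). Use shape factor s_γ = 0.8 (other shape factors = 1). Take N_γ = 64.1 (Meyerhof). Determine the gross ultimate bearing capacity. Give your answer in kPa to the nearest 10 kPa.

q_ult ≈ 1720 kPa

tan38° = 0.7813, so N_q = e^(π×0.7813)·tan²(64°) = 11.64 × 4.204 = 48.93.
Overburden at base level: q = 18.6 × 1 = 18.6 kPa.
Surcharge term q·N_q = 18.6 × 48.933 = 910.16 kPa; self-weight term 0.5·γ·B·N_γ·s_γ = 0.5 × 18.6 × 1.7 × 64.1 × 0.8 = 810.74 kPa.
q_ult = 910.16 + 810.74 = 1720.9 kPa.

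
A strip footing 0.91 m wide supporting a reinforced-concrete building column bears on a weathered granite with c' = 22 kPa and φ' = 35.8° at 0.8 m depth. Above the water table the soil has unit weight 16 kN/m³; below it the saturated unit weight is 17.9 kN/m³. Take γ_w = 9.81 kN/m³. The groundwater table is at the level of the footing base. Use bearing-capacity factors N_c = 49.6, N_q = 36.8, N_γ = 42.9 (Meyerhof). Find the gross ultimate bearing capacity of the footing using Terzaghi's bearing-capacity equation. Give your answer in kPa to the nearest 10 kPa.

q_ult ≈ 1720 kPa

Overburden at base level: q = 16 × 0.8 = 12.8 kPa.
Below the base the soil is submerged, so the ½γBN_γ term uses γ' = 17.9 − 9.81 = 8.09 kN/m³.
Cohesion term c·N_c = 22 × 49.6 = 1091.2 kPa; surcharge term q·N_q = 12.8 × 36.8 = 471.04 kPa; self-weight term 0.5·γ·B·N_γ = 0.5 × 8.09 × 0.91 × 42.9 = 157.91 kPa.
q_ult = 1091.2 + 471.04 + 157.91 = 1720.2 kPa.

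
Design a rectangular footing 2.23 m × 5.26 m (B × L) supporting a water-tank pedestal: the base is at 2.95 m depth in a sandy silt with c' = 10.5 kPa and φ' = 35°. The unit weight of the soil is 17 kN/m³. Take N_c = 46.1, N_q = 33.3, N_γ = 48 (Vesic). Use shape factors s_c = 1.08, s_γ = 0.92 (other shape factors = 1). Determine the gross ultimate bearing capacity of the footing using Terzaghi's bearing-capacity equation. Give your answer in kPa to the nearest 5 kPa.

Overburden at base level: q = 17 × 2.95 = 50.15 kPa.
Cohesion term c·N_c·s_c = 10.5 × 46.1 × 1.08 = 522.77 kPa; surcharge term q·N_q = 50.15 × 33.3 = 1670 kPa; self-weight term 0.5·γ·B·N_γ·s_γ = 0.5 × 17 × 2.23 × 48 × 0.92 = 837.05 kPa.
q_ult = 522.77 + 1670 + 837.05 = 3029.8 kPa.

q_ult ≈ 3030 kPa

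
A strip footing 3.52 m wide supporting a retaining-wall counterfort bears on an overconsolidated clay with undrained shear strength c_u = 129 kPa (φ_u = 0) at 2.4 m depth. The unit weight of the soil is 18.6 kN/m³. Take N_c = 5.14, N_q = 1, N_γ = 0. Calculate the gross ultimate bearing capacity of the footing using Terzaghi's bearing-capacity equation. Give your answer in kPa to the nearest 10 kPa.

q = γ·D_f = 18.6 × 2.4 = 44.64 kPa.
c·N_c = 129 × 5.14 = 663.06 kPa
q·N_q = 44.64 × 1 = 44.64 kPa
q_ult = 663.06 + 44.64 = 707.7 kPa.

q_ult ≈ 710 kPa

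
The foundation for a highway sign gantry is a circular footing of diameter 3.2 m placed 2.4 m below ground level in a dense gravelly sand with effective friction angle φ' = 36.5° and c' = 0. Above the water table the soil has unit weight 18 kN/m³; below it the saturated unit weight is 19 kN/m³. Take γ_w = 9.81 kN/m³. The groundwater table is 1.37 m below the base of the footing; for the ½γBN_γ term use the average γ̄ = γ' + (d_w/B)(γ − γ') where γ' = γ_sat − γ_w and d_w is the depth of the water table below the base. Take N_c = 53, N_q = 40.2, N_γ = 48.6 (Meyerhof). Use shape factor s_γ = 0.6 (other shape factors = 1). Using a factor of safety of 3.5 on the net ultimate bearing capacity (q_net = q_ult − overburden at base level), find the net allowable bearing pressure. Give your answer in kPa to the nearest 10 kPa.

q = γ·D_f = 18 × 2.4 = 43.2 kPa.
γ' = 9.19 kN/m³; averaging over the depth B below the base, γ̄ = γ' + (d_w/B)(γ − γ') = 12.962 kN/m³.
q·N_q = 43.2 × 40.2 = 1736.6 kPa
0.5·γ·B·N_γ·s_γ = 0.5 × 12.962 × 3.2 × 48.6 × 0.6 = 604.74 kPa
q_ult = 1736.6 + 604.74 = 2341.4 kPa.
q_net = 2341.4 − 43.2 = 2298.2 kPa.
q_all(net) = 2298.2 / 3.5 = 656.62 kPa.

q_all(net) ≈ 660 kPa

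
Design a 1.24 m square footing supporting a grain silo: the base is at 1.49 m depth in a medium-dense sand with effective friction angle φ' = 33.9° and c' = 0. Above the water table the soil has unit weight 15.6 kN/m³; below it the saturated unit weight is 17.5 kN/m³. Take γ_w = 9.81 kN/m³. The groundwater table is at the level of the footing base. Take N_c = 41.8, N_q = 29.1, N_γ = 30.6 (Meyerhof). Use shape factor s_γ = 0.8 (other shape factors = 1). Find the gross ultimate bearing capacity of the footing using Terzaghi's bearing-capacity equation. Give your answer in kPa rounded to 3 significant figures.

q_ult ≈ 793 kPa

Overburden at base level: q = 15.6 × 1.49 = 23.244 kPa.
Below the base the soil is submerged, so the ½γBN_γ term uses γ' = 17.5 − 9.81 = 7.69 kN/m³.
Surcharge term q·N_q = 23.244 × 29.1 = 676.4 kPa; self-weight term 0.5·γ·B·N_γ·s_γ = 0.5 × 7.69 × 1.24 × 30.6 × 0.8 = 116.72 kPa.
q_ult = 676.4 + 116.72 = 793.12 kPa.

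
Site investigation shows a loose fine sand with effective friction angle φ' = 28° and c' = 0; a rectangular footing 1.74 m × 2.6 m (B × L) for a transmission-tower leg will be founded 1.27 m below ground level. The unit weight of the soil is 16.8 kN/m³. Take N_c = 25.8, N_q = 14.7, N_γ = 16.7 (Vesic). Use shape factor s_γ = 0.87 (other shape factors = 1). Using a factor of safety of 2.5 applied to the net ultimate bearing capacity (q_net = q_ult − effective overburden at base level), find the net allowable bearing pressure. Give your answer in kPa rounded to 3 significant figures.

q = γ·D_f = 16.8 × 1.27 = 21.336 kPa.
q·N_q = 21.336 × 14.7 = 313.64 kPa
0.5·γ·B·N_γ·s_γ = 0.5 × 16.8 × 1.74 × 16.7 × 0.87 = 212.36 kPa
q_ult = 313.64 + 212.36 = 526 kPa.
Net ultimate: q_net = 526 − 21.336 = 504.66 kPa.
q_all(net) = 504.66 / 2.5 = 201.86 kPa.

q_all(net) ≈ 202 kPa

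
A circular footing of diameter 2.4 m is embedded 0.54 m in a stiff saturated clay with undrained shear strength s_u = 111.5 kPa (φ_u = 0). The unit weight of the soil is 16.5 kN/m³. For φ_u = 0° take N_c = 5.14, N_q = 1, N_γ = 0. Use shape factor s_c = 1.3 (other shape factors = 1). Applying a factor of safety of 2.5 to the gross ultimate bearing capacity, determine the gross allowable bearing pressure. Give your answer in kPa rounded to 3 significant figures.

Overburden at base level: q = 16.5 × 0.54 = 8.91 kPa.
Cohesion term c·N_c·s_c = 111.5 × 5.14 × 1.3 = 745.04 kPa; surcharge term q·N_q = 8.91 × 1 = 8.91 kPa.
q_ult = 745.04 + 8.91 = 753.95 kPa.
q_all = q_ult / FS = 753.95 / 2.5 = 301.58 kPa.

q_all ≈ 302 kPa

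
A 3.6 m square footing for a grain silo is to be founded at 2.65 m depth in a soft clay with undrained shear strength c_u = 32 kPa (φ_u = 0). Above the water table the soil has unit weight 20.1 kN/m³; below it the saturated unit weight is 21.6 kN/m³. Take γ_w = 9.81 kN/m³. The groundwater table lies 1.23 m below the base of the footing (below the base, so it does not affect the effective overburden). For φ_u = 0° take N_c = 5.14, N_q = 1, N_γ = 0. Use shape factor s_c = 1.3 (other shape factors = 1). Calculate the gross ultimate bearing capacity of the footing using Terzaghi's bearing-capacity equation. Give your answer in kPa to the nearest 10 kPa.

Effective surcharge at the founding depth q = γ·D_f = 20.1 × 2.65 = 53.265 kPa.
q_ult = c·N_c·s_c + q·N_q
     = 32 × 5.14 × 1.3 + 53.265 × 1
     = 213.82 + 53.265 = 267.09 kPa.

q_ult ≈ 270 kPa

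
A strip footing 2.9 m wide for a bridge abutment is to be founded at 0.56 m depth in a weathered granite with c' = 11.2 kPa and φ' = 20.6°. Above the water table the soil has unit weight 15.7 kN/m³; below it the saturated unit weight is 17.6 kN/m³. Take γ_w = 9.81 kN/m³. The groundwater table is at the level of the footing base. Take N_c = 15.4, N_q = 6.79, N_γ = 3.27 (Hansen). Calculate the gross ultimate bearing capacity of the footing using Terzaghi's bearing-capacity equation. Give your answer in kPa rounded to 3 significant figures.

Overburden at base level: q = 15.7 × 0.56 = 8.792 kPa.
Below the base the soil is submerged, so the ½γBN_γ term uses γ' = 17.6 − 9.81 = 7.79 kN/m³.
Cohesion term c·N_c = 11.2 × 15.4 = 172.48 kPa; surcharge term q·N_q = 8.792 × 6.79 = 59.698 kPa; self-weight term 0.5·γ·B·N_γ = 0.5 × 7.79 × 2.9 × 3.27 = 36.936 kPa.
q_ult = 172.48 + 59.698 + 36.936 = 269.11 kPa.

q_ult ≈ 269 kPa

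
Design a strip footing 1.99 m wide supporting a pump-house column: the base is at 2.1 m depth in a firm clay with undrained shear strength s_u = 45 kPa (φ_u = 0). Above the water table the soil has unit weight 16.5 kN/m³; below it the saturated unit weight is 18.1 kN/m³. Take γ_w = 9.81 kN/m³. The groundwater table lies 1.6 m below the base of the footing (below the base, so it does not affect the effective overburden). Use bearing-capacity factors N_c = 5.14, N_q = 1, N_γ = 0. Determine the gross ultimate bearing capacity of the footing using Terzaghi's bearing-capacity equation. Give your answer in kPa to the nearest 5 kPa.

q_ult ≈ 265 kPa

Overburden at base level: q = 16.5 × 2.1 = 34.65 kPa.
Cohesion term c·N_c = 45 × 5.14 = 231.3 kPa; surcharge term q·N_q = 34.65 × 1 = 34.65 kPa.
q_ult = 231.3 + 34.65 = 265.95 kPa.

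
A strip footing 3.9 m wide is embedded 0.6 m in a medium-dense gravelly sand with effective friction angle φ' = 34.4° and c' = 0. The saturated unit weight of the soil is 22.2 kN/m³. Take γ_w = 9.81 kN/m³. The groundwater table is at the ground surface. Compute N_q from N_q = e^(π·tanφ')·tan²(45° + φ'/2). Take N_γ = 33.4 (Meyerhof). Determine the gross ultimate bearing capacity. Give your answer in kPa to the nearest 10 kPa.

tan34.4° = 0.6847, so N_q = e^(π×0.6847)·tan²(62.2°) = 8.594 × 3.597 = 30.92.
With the water table at the surface the whole profile is submerged: γ' = 22.2 − 9.81 = 12.39 kN/m³, so q = γ'·D_f = 7.434 kPa; the same γ' applies in the ½γBN_γ term.
q_ult = q·N_q + 0.5·γ·B·N_γ
     = 7.434 × 30.917 + 0.5 × 12.39 × 3.9 × 33.4
     = 229.83 + 806.96 = 1036.8 kPa.

q_ult ≈ 1040 kPa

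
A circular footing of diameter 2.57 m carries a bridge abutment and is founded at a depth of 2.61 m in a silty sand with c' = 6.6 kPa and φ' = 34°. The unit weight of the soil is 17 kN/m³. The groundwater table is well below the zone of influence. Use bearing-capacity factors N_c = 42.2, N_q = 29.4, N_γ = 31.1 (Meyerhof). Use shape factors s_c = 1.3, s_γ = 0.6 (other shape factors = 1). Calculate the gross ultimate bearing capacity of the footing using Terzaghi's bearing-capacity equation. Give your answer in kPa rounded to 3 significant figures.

q_ult ≈ 2070 kPa

Effective surcharge at the founding depth q = γ·D_f = 17 × 2.61 = 44.37 kPa.
q_ult = c·N_c·s_c + q·N_q + 0.5·γ·B·N_γ·s_γ
     = 6.6 × 42.2 × 1.3 + 44.37 × 29.4 + 0.5 × 17 × 2.57 × 31.1 × 0.6
     = 362.08 + 1304.5 + 407.63 = 2074.2 kPa.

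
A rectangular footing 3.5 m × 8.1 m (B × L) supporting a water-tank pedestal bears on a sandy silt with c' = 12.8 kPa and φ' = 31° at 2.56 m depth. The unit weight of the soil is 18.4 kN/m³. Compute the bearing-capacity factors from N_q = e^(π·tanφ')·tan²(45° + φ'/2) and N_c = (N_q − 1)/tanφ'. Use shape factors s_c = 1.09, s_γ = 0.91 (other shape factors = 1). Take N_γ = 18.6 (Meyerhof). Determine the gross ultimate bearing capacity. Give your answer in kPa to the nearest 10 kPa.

q_ult ≈ 1970 kPa

tan31° = 0.6009, so N_q = e^(π×0.6009)·tan²(60.5°) = 6.604 × 3.124 = 20.63.
N_c = (20.63 − 1)/tan31° = 32.67.
Effective surcharge at the founding depth q = γ·D_f = 18.4 × 2.56 = 47.104 kPa.
q_ult = c·N_c·s_c + q·N_q + 0.5·γ·B·N_γ·s_γ
     = 12.8 × 32.671 × 1.09 + 47.104 × 20.631 + 0.5 × 18.4 × 3.5 × 18.6 × 0.91
     = 455.83 + 971.79 + 545.02 = 1972.6 kPa.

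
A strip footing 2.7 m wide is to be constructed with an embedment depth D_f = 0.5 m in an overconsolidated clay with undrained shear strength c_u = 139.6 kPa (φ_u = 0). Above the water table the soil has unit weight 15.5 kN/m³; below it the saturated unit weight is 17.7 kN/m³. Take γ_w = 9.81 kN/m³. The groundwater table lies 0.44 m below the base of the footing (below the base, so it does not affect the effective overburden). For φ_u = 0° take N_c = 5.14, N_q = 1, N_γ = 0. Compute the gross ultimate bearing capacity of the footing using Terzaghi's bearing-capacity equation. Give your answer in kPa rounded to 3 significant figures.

q_ult ≈ 725 kPa

Effective surcharge at the founding depth q = γ·D_f = 15.5 × 0.5 = 7.75 kPa.
q_ult = c·N_c + q·N_q
     = 139.6 × 5.14 + 7.75 × 1
     = 717.54 + 7.75 = 725.29 kPa.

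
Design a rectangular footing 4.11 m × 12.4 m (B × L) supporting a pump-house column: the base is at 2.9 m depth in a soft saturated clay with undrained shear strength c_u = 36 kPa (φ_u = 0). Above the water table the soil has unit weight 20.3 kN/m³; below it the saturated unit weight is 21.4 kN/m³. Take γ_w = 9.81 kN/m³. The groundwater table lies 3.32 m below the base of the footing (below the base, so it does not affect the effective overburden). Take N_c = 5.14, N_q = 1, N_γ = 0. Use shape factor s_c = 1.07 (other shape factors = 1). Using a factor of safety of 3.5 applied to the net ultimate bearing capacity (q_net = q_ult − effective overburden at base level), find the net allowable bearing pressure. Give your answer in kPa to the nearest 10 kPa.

q_all(net) ≈ 60 kPa

q = γ·D_f = 20.3 × 2.9 = 58.87 kPa.
c·N_c·s_c = 36 × 5.14 × 1.07 = 197.99 kPa
q·N_q = 58.87 × 1 = 58.87 kPa
q_ult = 197.99 + 58.87 = 256.86 kPa.
Net ultimate: q_net = 256.86 − 58.87 = 197.99 kPa.
q_all(net) = 197.99 / 3.5 = 56.569 kPa.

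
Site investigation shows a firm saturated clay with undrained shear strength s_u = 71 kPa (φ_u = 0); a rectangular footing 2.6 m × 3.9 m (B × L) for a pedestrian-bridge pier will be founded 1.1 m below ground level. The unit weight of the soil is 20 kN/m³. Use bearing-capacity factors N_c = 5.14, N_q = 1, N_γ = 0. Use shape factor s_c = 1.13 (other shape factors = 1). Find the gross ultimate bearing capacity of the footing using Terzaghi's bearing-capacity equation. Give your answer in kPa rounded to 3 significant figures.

q_ult ≈ 434 kPa

Effective surcharge at the founding depth q = γ·D_f = 20 × 1.1 = 22 kPa.
q_ult = c·N_c·s_c + q·N_q
     = 71 × 5.14 × 1.13 + 22 × 1
     = 412.38 + 22 = 434.38 kPa.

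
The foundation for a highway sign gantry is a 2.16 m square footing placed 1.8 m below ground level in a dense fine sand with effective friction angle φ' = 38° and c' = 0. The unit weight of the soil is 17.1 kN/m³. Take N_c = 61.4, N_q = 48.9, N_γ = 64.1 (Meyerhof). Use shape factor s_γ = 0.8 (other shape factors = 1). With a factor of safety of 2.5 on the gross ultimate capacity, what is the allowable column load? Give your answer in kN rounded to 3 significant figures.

q = γ·D_f = 17.1 × 1.8 = 30.78 kPa.
q·N_q = 30.78 × 48.9 = 1505.1 kPa
0.5·γ·B·N_γ·s_γ = 0.5 × 17.1 × 2.16 × 64.1 × 0.8 = 947.04 kPa
q_ult = 1505.1 + 947.04 = 2452.2 kPa.
Gross allowable pressure q_all = 2452.2 / 2.5 = 980.87 kPa.
Footing area = 4.6656 m², so allowable column load = 980.87 × 4.6656 = 4576.4 kN.

P_all ≈ 4580 kN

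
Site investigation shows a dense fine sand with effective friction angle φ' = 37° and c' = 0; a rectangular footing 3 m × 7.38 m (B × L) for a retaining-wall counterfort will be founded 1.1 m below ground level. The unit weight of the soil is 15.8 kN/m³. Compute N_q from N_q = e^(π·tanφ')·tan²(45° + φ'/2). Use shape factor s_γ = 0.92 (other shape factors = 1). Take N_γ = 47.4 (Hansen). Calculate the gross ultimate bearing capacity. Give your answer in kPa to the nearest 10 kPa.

tan37° = 0.7536, so N_q = e^(π×0.7536)·tan²(63.5°) = 10.669 × 4.023 = 42.92.
Effective surcharge at the founding depth q = γ·D_f = 15.8 × 1.1 = 17.38 kPa.
q_ult = q·N_q + 0.5·γ·B·N_γ·s_γ
     = 17.38 × 42.92 + 0.5 × 15.8 × 3 × 47.4 × 0.92
     = 745.95 + 1033.5 = 1779.5 kPa.

q_ult ≈ 1780 kPa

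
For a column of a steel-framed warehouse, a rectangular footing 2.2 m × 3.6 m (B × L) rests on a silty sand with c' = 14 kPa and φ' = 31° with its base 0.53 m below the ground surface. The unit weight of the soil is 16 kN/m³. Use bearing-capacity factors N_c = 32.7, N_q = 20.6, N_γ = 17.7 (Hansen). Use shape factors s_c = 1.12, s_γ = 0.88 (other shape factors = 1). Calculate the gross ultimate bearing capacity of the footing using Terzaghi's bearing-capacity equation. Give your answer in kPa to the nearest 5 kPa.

Effective surcharge at the founding depth q = γ·D_f = 16 × 0.53 = 8.48 kPa.
q_ult = c·N_c·s_c + q·N_q + 0.5·γ·B·N_γ·s_γ
     = 14 × 32.7 × 1.12 + 8.48 × 20.6 + 0.5 × 16 × 2.2 × 17.7 × 0.88
     = 512.74 + 174.69 + 274.14 = 961.56 kPa.

q_ult ≈ 960 kPa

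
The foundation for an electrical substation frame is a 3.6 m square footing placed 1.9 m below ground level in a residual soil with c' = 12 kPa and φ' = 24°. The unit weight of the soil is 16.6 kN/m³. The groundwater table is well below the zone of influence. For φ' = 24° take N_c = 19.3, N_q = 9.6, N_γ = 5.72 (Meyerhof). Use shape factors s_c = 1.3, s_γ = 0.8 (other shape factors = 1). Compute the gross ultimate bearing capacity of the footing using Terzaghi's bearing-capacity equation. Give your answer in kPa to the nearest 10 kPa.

q = γ·D_f = 16.6 × 1.9 = 31.54 kPa.
c·N_c·s_c = 12 × 19.3 × 1.3 = 301.08 kPa
q·N_q = 31.54 × 9.6 = 302.78 kPa
0.5·γ·B·N_γ·s_γ = 0.5 × 16.6 × 3.6 × 5.72 × 0.8 = 136.73 kPa
q_ult = 301.08 + 302.78 + 136.73 = 740.59 kPa.

q_ult ≈ 740 kPa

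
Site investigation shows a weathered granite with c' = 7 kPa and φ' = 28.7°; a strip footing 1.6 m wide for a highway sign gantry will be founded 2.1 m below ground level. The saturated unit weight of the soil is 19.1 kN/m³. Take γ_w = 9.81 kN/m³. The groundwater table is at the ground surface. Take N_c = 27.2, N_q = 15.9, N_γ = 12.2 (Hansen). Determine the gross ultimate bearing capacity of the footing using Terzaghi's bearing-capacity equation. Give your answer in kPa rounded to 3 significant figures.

q_ult ≈ 591 kPa

With the water table at the surface the whole profile is submerged: γ' = 19.1 − 9.81 = 9.29 kN/m³, so q = γ'·D_f = 19.509 kPa; the same γ' applies in the ½γBN_γ term.
q_ult = c·N_c + q·N_q + 0.5·γ·B·N_γ
     = 7 × 27.2 + 19.509 × 15.9 + 0.5 × 9.29 × 1.6 × 12.2
     = 190.4 + 310.19 + 90.67 = 591.26 kPa.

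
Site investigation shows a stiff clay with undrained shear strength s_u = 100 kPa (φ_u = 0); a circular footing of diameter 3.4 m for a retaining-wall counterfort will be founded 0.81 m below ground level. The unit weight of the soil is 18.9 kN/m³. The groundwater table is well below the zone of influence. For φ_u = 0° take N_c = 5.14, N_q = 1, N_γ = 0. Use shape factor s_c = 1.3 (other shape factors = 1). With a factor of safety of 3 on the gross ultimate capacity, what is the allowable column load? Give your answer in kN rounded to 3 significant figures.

P_all ≈ 2070 kN

q = γ·D_f = 18.9 × 0.81 = 15.309 kPa.
c·N_c·s_c = 100 × 5.14 × 1.3 = 668.2 kPa
q·N_q = 15.309 × 1 = 15.309 kPa
q_ult = 668.2 + 15.309 = 683.51 kPa.
Gross allowable pressure q_all = 683.51 / 3 = 227.84 kPa.
Footing area = 9.0792 m², so allowable column load = 227.84 × 9.0792 = 2068.6 kN.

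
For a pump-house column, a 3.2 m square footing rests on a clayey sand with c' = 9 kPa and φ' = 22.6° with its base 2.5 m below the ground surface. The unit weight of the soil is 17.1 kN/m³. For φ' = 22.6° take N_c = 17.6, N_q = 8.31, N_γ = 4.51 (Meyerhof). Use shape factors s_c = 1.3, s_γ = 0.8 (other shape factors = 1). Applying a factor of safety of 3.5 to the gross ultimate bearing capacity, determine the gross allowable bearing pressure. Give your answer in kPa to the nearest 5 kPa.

q_all ≈ 190 kPa

q = γ·D_f = 17.1 × 2.5 = 42.75 kPa.
c·N_c·s_c = 9 × 17.6 × 1.3 = 205.92 kPa
q·N_q = 42.75 × 8.31 = 355.25 kPa
0.5·γ·B·N_γ·s_γ = 0.5 × 17.1 × 3.2 × 4.51 × 0.8 = 98.715 kPa
q_ult = 205.92 + 355.25 + 98.715 = 659.89 kPa.
q_all = q_ult / FS = 659.89 / 3.5 = 188.54 kPa.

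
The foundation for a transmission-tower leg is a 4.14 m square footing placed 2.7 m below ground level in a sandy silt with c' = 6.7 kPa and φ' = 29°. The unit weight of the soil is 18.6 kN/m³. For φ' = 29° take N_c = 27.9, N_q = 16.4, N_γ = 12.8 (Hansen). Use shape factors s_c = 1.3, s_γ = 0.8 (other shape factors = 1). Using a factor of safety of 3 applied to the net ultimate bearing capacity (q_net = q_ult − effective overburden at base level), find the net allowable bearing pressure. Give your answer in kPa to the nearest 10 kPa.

q_all(net) ≈ 470 kPa

q = γ·D_f = 18.6 × 2.7 = 50.22 kPa.
c·N_c·s_c = 6.7 × 27.9 × 1.3 = 243.01 kPa
q·N_q = 50.22 × 16.4 = 823.61 kPa
0.5·γ·B·N_γ·s_γ = 0.5 × 18.6 × 4.14 × 12.8 × 0.8 = 394.26 kPa
q_ult = 243.01 + 823.61 + 394.26 = 1460.9 kPa.
Net ultimate: q_net = 1460.9 − 50.22 = 1410.7 kPa.
q_all(net) = 1410.7 / 3 = 470.22 kPa.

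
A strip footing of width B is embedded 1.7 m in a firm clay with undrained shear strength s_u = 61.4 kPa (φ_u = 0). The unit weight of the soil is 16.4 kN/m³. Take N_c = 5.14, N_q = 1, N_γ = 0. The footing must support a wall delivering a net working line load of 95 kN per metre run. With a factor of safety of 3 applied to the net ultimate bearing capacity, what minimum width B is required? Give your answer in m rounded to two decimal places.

B = 0.90 m

q = γ·D_f = 16.4 × 1.7 = 27.88 kPa.
c·N_c = 61.4 × 5.14 = 315.6 kPa
q·N_q = 27.88 × 1 = 27.88 kPa
q_ult = 315.6 + 27.88 = 343.48 kPa.
For φ = 0 the ½γBN_γ term vanishes, so q_ult is independent of B. q_net = 343.48 − 27.88 = 315.6 kPa; q_all(net) = 315.6/3 = 105.2 kPa.
Required width B = w / q_all(net) = 95 / 105.2 = 0.903 m.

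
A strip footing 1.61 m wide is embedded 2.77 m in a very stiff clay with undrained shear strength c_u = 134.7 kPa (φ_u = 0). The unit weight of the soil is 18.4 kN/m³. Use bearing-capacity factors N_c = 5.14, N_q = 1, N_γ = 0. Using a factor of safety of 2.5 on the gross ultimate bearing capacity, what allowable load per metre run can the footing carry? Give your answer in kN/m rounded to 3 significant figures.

q = γ·D_f = 18.4 × 2.77 = 50.968 kPa.
c·N_c = 134.7 × 5.14 = 692.36 kPa
q·N_q = 50.968 × 1 = 50.968 kPa
q_ult = 692.36 + 50.968 = 743.33 kPa.
Gross allowable pressure q_all = 743.33 / 2.5 = 297.33 kPa.
Allowable wall load = q_all × B = 297.33 × 1.61 = 478.7 kN per metre run.

≈ 479 kN/m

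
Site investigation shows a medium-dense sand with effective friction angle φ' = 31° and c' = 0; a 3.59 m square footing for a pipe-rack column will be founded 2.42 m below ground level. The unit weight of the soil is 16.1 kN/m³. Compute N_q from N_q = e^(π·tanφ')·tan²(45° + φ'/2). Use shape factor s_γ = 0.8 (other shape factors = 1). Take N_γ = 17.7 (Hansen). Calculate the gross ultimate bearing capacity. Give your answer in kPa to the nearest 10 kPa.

tan31° = 0.6009, so N_q = e^(π×0.6009)·tan²(60.5°) = 6.604 × 3.124 = 20.63.
Overburden at base level: q = 16.1 × 2.42 = 38.962 kPa.
Surcharge term q·N_q = 38.962 × 20.631 = 803.82 kPa; self-weight term 0.5·γ·B·N_γ·s_γ = 0.5 × 16.1 × 3.59 × 17.7 × 0.8 = 409.22 kPa.
q_ult = 803.82 + 409.22 = 1213 kPa.

q_ult ≈ 1210 kPa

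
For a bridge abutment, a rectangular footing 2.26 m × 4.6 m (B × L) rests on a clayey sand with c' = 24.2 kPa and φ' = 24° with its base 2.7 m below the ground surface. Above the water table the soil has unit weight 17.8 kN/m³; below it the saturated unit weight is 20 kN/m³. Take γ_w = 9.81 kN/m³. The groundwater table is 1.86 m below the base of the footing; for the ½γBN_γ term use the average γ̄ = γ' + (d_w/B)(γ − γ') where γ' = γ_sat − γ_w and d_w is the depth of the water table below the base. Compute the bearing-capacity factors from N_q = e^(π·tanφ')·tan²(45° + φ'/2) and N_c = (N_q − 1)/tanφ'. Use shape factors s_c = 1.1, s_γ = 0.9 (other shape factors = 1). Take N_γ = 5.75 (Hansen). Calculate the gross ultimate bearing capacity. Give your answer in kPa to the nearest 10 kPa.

tan24° = 0.4452, so N_q = e^(π×0.4452)·tan²(57°) = 4.05 × 2.371 = 9.6.
N_c = (9.6 − 1)/tan24° = 19.32.
q = γ·D_f = 17.8 × 2.7 = 48.06 kPa.
γ' = 10.19 kN/m³; averaging over the depth B below the base, γ̄ = γ' + (d_w/B)(γ − γ') = 16.453 kN/m³.
c·N_c·s_c = 24.2 × 19.324 × 1.1 = 514.39 kPa
q·N_q = 48.06 × 9.6034 = 461.54 kPa
0.5·γ·B·N_γ·s_γ = 0.5 × 16.453 × 2.26 × 5.75 × 0.9 = 96.214 kPa
q_ult = 514.39 + 461.54 + 96.214 = 1072.1 kPa.

q_ult ≈ 1070 kPa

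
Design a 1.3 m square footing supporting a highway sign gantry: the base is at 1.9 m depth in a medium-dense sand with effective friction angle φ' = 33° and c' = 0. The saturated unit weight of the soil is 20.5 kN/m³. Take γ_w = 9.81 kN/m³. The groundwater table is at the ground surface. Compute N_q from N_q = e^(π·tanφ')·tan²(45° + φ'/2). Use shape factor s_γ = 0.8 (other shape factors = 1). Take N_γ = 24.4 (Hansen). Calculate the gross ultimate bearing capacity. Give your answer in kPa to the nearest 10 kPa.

q_ult ≈ 670 kPa

tan33° = 0.6494, so N_q = e^(π×0.6494)·tan²(61.5°) = 7.692 × 3.392 = 26.09.
Water table at ground surface, so effective unit weight γ' = 20.5 − 9.81 = 10.69 kN/m³ is used throughout; overburden q = 10.69 × 1.9 = 20.311 kPa; the same γ' applies in the ½γBN_γ term.
Surcharge term q·N_q = 20.311 × 26.092 = 529.95 kPa; self-weight term 0.5·γ·B·N_γ·s_γ = 0.5 × 10.69 × 1.3 × 24.4 × 0.8 = 135.63 kPa.
q_ult = 529.95 + 135.63 = 665.59 kPa.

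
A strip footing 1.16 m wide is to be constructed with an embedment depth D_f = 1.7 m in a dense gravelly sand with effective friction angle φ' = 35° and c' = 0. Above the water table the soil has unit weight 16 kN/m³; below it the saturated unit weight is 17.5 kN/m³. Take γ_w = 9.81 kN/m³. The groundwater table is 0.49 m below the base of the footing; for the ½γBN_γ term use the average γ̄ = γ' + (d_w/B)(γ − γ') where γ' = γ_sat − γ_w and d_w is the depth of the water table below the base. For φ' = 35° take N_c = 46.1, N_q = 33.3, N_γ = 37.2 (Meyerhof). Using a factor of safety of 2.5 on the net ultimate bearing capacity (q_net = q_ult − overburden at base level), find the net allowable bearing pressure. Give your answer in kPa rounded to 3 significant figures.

q_all(net) ≈ 448 kPa

q = γ·D_f = 16 × 1.7 = 27.2 kPa.
γ' = 7.69 kN/m³; averaging over the depth B below the base, γ̄ = γ' + (d_w/B)(γ − γ') = 11.2 kN/m³.
q·N_q = 27.2 × 33.3 = 905.76 kPa
0.5·γ·B·N_γ = 0.5 × 11.2 × 1.16 × 37.2 = 241.66 kPa
q_ult = 905.76 + 241.66 = 1147.4 kPa.
q_net = 1147.4 − 27.2 = 1120.2 kPa.
q_all(net) = 1120.2 / 2.5 = 448.09 kPa.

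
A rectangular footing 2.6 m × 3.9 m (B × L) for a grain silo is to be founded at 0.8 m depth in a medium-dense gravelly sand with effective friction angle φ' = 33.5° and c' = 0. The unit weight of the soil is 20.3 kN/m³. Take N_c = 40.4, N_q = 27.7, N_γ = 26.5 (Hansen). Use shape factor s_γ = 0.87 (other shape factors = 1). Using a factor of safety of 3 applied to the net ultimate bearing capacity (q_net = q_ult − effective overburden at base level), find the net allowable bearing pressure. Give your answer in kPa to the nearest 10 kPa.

q = γ·D_f = 20.3 × 0.8 = 16.24 kPa.
q·N_q = 16.24 × 27.7 = 449.85 kPa
0.5·γ·B·N_γ·s_γ = 0.5 × 20.3 × 2.6 × 26.5 × 0.87 = 608.42 kPa
q_ult = 449.85 + 608.42 = 1058.3 kPa.
Net ultimate: q_net = 1058.3 − 16.24 = 1042 kPa.
q_all(net) = 1042 / 3 = 347.34 kPa.

q_all(net) ≈ 350 kPa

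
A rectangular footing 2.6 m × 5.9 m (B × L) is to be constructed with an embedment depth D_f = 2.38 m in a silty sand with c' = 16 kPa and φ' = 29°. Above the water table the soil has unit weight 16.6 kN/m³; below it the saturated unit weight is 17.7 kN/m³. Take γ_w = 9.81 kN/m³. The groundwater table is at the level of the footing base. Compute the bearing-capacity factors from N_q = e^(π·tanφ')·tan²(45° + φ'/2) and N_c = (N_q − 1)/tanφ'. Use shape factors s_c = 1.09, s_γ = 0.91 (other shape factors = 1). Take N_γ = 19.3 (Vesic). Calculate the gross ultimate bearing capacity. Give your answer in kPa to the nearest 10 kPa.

q_ult ≈ 1320 kPa

tan29° = 0.5543, so N_q = e^(π×0.5543)·tan²(59.5°) = 5.705 × 2.882 = 16.44.
N_c = (16.44 − 1)/tan29° = 27.86.
Overburden at base level: q = 16.6 × 2.38 = 39.508 kPa.
Below the base the soil is submerged, so the ½γBN_γ term uses γ' = 17.7 − 9.81 = 7.89 kN/m³.
Cohesion term c·N_c·s_c = 16 × 27.86 × 1.09 = 485.89 kPa; surcharge term q·N_q = 39.508 × 16.443 = 649.64 kPa; self-weight term 0.5·γ·B·N_γ·s_γ = 0.5 × 7.89 × 2.6 × 19.3 × 0.91 = 180.14 kPa.
q_ult = 485.89 + 649.64 + 180.14 = 1315.7 kPa.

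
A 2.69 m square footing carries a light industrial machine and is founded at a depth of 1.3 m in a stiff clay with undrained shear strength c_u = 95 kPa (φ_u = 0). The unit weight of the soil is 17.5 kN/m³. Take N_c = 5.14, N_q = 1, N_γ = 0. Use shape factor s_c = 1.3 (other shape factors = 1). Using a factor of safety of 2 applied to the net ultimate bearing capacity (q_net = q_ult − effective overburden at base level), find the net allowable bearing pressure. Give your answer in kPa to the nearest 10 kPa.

q_all(net) ≈ 320 kPa

Effective surcharge at the founding depth q = γ·D_f = 17.5 × 1.3 = 22.75 kPa.
q_ult = c·N_c·s_c + q·N_q
     = 95 × 5.14 × 1.3 + 22.75 × 1
     = 634.79 + 22.75 = 657.54 kPa.
Net ultimate: q_net = 657.54 − 22.75 = 634.79 kPa.
q_all(net) = 634.79 / 2 = 317.39 kPa.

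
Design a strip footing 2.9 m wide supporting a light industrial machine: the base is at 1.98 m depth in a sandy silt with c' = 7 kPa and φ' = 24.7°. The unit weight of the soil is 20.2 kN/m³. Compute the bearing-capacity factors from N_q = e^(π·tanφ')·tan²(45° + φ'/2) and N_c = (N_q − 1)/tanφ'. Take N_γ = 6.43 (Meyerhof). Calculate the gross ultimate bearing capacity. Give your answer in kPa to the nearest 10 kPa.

tan24.7° = 0.4599, so N_q = e^(π×0.4599)·tan²(57.35°) = 4.242 × 2.436 = 10.33.
N_c = (10.33 − 1)/tan24.7° = 20.29.
Overburden at base level: q = 20.2 × 1.98 = 39.996 kPa.
Cohesion term c·N_c = 7 × 20.288 = 142.01 kPa; surcharge term q·N_q = 39.996 × 10.331 = 413.21 kPa; self-weight term 0.5·γ·B·N_γ = 0.5 × 20.2 × 2.9 × 6.43 = 188.33 kPa.
q_ult = 142.01 + 413.21 + 188.33 = 743.56 kPa.

q_ult ≈ 740 kPa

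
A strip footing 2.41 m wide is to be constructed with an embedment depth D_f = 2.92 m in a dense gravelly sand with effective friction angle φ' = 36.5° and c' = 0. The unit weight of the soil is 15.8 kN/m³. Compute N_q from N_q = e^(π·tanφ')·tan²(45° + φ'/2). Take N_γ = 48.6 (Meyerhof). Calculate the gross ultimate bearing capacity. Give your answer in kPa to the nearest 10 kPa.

q_ult ≈ 2780 kPa

tan36.5° = 0.74, so N_q = e^(π×0.74)·tan²(63.25°) = 10.223 × 3.936 = 40.24.
q = γ·D_f = 15.8 × 2.92 = 46.136 kPa.
q·N_q = 46.136 × 40.24 = 1856.5 kPa
0.5·γ·B·N_γ = 0.5 × 15.8 × 2.41 × 48.6 = 925.3 kPa
q_ult = 1856.5 + 925.3 = 2781.8 kPa.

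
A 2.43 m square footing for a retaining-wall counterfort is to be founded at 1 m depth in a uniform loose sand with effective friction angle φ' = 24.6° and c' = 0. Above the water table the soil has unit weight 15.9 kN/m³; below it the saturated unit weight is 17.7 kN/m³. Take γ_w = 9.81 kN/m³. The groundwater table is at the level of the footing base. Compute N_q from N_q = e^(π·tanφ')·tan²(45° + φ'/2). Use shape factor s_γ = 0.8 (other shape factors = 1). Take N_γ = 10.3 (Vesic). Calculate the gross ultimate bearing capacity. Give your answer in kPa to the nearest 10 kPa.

q_ult ≈ 240 kPa

tan24.6° = 0.4578, so N_q = e^(π×0.4578)·tan²(57.3°) = 4.214 × 2.426 = 10.22.
q = γ·D_f = 15.9 × 1 = 15.9 kPa.
For the ½γBN_γ term take γ' = 17.7 − 9.81 = 7.89 kN/m³ (soil below base is submerged).
q·N_q = 15.9 × 10.224 = 162.56 kPa
0.5·γ·B·N_γ·s_γ = 0.5 × 7.89 × 2.43 × 10.3 × 0.8 = 78.992 kPa
q_ult = 162.56 + 78.992 = 241.55 kPa.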